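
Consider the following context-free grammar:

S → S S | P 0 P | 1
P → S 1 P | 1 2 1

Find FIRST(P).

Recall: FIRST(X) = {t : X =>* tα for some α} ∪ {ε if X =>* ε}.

We compute FIRST(P) using the standard algorithm.
FIRST(P) = {1}
FIRST(S) = {1}
Therefore, FIRST(P) = {1}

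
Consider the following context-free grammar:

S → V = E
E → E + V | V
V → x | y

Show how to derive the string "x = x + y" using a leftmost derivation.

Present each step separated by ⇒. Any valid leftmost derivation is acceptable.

S ⇒ V = E ⇒ x = E ⇒ x = E + V ⇒ x = V + V ⇒ x = x + V ⇒ x = x + y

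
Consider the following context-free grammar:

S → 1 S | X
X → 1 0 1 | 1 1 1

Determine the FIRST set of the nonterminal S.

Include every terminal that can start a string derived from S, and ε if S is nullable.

We compute FIRST(S) using the standard algorithm.
FIRST(S) = {1}
FIRST(X) = {1}
Therefore, FIRST(S) = {1}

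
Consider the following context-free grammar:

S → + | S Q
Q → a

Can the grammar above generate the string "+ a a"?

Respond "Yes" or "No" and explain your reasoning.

Yes - a valid derivation exists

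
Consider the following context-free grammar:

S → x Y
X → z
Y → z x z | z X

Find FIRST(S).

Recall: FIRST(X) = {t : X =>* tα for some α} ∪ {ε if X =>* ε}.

We compute FIRST(S) using the standard algorithm.
FIRST(S) = {x}
FIRST(X) = {z}
FIRST(Y) = {z}
Therefore, FIRST(S) = {x}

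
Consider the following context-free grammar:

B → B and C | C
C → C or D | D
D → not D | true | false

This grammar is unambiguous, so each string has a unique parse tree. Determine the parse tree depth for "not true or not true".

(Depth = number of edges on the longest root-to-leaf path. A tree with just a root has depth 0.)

5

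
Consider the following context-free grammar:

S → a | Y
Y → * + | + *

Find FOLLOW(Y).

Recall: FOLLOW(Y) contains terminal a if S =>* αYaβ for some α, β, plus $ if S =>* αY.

We compute FOLLOW(Y) using the standard algorithm.
FOLLOW(S) starts with {$}.
FIRST(S) = {*, +, a}
FIRST(Y) = {*, +}
FOLLOW(S) = {$}
FOLLOW(Y) = {$}
Therefore, FOLLOW(Y) = {$}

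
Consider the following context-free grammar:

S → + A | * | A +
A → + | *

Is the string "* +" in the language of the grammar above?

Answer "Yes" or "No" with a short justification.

Yes - a valid derivation exists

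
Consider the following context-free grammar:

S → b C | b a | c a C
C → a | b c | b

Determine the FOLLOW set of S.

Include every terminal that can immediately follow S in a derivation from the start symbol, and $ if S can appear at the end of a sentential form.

We compute FOLLOW(S) using the standard algorithm.
FOLLOW(S) starts with {$}.
FIRST(C) = {a, b}
FIRST(S) = {b, c}
FOLLOW(C) = {$}
FOLLOW(S) = {$}
Therefore, FOLLOW(S) = {$}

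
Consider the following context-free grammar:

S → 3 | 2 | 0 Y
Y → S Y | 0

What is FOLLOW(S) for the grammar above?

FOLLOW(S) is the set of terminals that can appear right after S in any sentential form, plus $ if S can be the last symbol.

We compute FOLLOW(S) using the standard algorithm.
FOLLOW(S) starts with {$}.
FIRST(S) = {0, 2, 3}
FIRST(Y) = {0, 2, 3}
FOLLOW(S) = {$, 0, 2, 3}
FOLLOW(Y) = {$, 0, 2, 3}
Therefore, FOLLOW(S) = {$, 0, 2, 3}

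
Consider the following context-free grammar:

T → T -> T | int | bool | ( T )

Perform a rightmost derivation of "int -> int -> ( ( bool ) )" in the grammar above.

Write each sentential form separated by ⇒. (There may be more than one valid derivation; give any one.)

T ⇒ T -> T ⇒ T -> T -> T ⇒ T -> T -> ( T ) ⇒ T -> T -> ( ( T ) ) ⇒ T -> T -> ( ( bool ) ) ⇒ T -> int -> ( ( bool ) ) ⇒ int -> int -> ( ( bool ) )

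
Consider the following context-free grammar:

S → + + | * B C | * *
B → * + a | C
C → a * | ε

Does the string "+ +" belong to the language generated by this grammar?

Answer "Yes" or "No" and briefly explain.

Yes - a valid derivation exists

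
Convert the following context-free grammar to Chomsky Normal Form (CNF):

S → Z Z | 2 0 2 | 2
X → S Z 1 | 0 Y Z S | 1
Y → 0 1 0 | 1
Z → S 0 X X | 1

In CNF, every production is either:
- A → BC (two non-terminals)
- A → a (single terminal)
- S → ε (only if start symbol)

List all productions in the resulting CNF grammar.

T2 → 2; T0 → 0; S → 2; T1 → 1; X → 1; Y → 1; Z → 1; S → Z Z; S → T2 X0; X0 → T0 T2; X → S X1; X1 → Z T1; X → T0 X2; X2 → Y X3; X3 → Z S; Y → T0 X4; X4 → T1 T0; Z → S X5; X5 → T0 X6; X6 → X X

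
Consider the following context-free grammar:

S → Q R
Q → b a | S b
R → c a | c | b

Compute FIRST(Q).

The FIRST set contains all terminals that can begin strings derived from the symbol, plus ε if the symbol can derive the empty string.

We compute FIRST(Q) using the standard algorithm.
FIRST(Q) = {b}
FIRST(R) = {b, c}
FIRST(S) = {b}
Therefore, FIRST(Q) = {b}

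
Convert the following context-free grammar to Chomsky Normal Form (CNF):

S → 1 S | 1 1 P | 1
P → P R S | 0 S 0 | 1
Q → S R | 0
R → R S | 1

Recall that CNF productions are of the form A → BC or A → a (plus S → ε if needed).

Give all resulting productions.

T1 → 1; S → 1; T0 → 0; P → 1; Q → 0; R → 1; S → T1 S; S → T1 X0; X0 → T1 P; P → P X1; X1 → R S; P → T0 X2; X2 → S T0; Q → S R; R → R S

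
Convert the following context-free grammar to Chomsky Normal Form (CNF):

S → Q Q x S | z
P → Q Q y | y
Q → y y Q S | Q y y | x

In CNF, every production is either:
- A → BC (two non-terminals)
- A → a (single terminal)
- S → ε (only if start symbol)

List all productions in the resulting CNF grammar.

TX → x; S → z; TY → y; P → y; Q → x; S → Q X0; X0 → Q X1; X1 → TX S; P → Q X2; X2 → Q TY; Q → TY X3; X3 → TY X4; X4 → Q S; Q → Q X5; X5 → TY TY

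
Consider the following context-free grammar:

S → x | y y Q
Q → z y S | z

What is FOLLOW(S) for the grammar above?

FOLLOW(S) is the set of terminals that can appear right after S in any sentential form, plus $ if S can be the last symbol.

We compute FOLLOW(S) using the standard algorithm.
FOLLOW(S) starts with {$}.
FIRST(Q) = {z}
FIRST(S) = {x, y}
FOLLOW(Q) = {$}
FOLLOW(S) = {$}
Therefore, FOLLOW(S) = {$}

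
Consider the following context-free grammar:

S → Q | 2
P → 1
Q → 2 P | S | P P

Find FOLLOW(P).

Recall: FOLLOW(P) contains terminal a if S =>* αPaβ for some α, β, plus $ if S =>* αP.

We compute FOLLOW(P) using the standard algorithm.
FOLLOW(S) starts with {$}.
FIRST(P) = {1}
FIRST(Q) = {1, 2}
FIRST(S) = {1, 2}
FOLLOW(P) = {$, 1}
FOLLOW(Q) = {$}
FOLLOW(S) = {$}
Therefore, FOLLOW(P) = {$, 1}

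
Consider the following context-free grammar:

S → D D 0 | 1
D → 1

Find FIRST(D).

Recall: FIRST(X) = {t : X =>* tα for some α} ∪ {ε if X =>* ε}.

We compute FIRST(D) using the standard algorithm.
FIRST(D) = {1}
FIRST(S) = {1}
Therefore, FIRST(D) = {1}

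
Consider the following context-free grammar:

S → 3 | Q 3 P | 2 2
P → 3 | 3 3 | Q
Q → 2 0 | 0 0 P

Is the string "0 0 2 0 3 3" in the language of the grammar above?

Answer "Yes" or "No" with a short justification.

Yes - a valid derivation exists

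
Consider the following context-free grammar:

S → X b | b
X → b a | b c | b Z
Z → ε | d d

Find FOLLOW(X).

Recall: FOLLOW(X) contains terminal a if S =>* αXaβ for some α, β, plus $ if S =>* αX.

We compute FOLLOW(X) using the standard algorithm.
FOLLOW(S) starts with {$}.
FIRST(S) = {b}
FIRST(X) = {b}
FIRST(Z) = {d, ε}
FOLLOW(S) = {$}
FOLLOW(X) = {b}
FOLLOW(Z) = {b}
Therefore, FOLLOW(X) = {b}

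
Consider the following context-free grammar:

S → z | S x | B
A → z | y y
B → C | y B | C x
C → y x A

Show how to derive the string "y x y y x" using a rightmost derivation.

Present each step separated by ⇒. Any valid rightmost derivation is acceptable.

S ⇒ B ⇒ C x ⇒ y x A x ⇒ y x y y x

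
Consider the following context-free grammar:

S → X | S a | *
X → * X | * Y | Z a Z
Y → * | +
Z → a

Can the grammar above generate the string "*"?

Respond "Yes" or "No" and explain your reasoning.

Yes - a valid derivation exists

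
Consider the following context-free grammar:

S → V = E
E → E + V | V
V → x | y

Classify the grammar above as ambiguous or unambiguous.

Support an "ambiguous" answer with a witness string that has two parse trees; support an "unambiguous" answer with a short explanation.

Unambiguous - every string in the language has a unique parse tree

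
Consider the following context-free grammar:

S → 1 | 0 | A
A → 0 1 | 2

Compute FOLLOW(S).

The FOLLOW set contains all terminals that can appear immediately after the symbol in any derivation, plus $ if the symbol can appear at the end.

We compute FOLLOW(S) using the standard algorithm.
FOLLOW(S) starts with {$}.
FIRST(A) = {0, 2}
FIRST(S) = {0, 1, 2}
FOLLOW(A) = {$}
FOLLOW(S) = {$}
Therefore, FOLLOW(S) = {$}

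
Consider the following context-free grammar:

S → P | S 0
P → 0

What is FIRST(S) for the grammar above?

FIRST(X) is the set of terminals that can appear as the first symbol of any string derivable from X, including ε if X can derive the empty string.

We compute FIRST(S) using the standard algorithm.
FIRST(P) = {0}
FIRST(S) = {0}
Therefore, FIRST(S) = {0}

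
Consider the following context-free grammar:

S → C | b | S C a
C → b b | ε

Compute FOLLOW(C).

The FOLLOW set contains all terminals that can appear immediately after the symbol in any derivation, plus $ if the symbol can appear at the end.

We compute FOLLOW(C) using the standard algorithm.
FOLLOW(S) starts with {$}.
FIRST(C) = {b, ε}
FIRST(S) = {a, b, ε}
FOLLOW(C) = {$, a, b}
FOLLOW(S) = {$, a, b}
Therefore, FOLLOW(C) = {$, a, b}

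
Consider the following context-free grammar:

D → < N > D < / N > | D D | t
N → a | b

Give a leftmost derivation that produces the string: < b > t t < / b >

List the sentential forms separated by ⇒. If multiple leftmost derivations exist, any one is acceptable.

D ⇒ < N > D < / N > ⇒ < b > D < / N > ⇒ < b > D D < / N > ⇒ < b > t D < / N > ⇒ < b > t t < / N > ⇒ < b > t t < / b >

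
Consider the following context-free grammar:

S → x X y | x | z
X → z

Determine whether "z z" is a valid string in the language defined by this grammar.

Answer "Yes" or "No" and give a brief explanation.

No - no valid derivation exists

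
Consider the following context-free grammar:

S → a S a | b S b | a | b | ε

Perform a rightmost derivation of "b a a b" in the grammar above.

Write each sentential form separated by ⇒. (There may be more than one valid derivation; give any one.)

S ⇒ b S b ⇒ b a S a b ⇒ b a a b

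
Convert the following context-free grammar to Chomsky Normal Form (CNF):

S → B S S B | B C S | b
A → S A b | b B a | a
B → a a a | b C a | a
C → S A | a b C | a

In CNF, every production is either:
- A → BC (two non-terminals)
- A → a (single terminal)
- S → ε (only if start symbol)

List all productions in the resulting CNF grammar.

S → b; TB → b; TA → a; A → a; B → a; C → a; S → B X0; X0 → S X1; X1 → S B; S → B X2; X2 → C S; A → S X3; X3 → A TB; A → TB X4; X4 → B TA; B → TA X5; X5 → TA TA; B → TB X6; X6 → C TA; C → S A; C → TA X7; X7 → TB C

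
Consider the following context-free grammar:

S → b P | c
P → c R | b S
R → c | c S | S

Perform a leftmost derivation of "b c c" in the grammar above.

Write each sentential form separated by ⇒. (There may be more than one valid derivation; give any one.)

S ⇒ b P ⇒ b c R ⇒ b c c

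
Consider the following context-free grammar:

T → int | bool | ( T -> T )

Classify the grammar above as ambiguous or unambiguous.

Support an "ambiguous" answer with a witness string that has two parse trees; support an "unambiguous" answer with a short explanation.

Unambiguous - every string in the language has a unique parse tree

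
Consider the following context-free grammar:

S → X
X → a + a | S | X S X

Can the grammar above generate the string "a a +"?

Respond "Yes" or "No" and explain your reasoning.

No - no valid derivation exists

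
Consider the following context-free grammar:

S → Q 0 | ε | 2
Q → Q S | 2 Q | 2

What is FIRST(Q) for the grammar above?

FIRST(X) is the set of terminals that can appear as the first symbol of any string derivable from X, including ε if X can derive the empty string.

We compute FIRST(Q) using the standard algorithm.
FIRST(Q) = {2}
FIRST(S) = {2, ε}
Therefore, FIRST(Q) = {2}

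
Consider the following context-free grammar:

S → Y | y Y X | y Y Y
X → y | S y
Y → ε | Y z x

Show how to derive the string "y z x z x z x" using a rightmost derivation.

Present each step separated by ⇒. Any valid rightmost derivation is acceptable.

S ⇒ y Y Y ⇒ y Y ⇒ y Y z x ⇒ y Y z x z x ⇒ y Y z x z x z x ⇒ y z x z x z x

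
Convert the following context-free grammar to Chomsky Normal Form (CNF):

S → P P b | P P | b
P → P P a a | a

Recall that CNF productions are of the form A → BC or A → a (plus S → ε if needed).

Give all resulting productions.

TB → b; S → b; TA → a; P → a; S → P X0; X0 → P TB; S → P P; P → P X1; X1 → P X2; X2 → TA TA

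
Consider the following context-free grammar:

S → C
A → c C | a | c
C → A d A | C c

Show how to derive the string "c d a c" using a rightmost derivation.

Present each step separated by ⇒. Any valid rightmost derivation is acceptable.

S ⇒ C ⇒ C c ⇒ A d A c ⇒ A d a c ⇒ c d a c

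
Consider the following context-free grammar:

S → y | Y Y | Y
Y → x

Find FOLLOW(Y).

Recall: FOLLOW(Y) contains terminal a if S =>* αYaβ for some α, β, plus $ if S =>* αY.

We compute FOLLOW(Y) using the standard algorithm.
FOLLOW(S) starts with {$}.
FIRST(S) = {x, y}
FIRST(Y) = {x}
FOLLOW(S) = {$}
FOLLOW(Y) = {$, x}
Therefore, FOLLOW(Y) = {$, x}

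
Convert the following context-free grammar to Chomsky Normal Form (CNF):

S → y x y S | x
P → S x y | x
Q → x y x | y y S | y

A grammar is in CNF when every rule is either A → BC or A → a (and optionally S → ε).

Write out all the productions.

TY → y; TX → x; S → x; P → x; Q → y; S → TY X0; X0 → TX X1; X1 → TY S; P → S X2; X2 → TX TY; Q → TX X3; X3 → TY TX; Q → TY X4; X4 → TY S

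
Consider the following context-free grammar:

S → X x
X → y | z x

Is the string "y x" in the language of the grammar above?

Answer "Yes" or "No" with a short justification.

Yes - a valid derivation exists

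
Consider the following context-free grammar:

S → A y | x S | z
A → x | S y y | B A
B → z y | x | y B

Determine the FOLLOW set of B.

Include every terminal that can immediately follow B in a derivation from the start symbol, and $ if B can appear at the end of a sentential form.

We compute FOLLOW(B) using the standard algorithm.
FOLLOW(S) starts with {$}.
FIRST(A) = {x, y, z}
FIRST(B) = {x, y, z}
FIRST(S) = {x, y, z}
FOLLOW(A) = {y}
FOLLOW(B) = {x, y, z}
FOLLOW(S) = {$, y}
Therefore, FOLLOW(B) = {x, y, z}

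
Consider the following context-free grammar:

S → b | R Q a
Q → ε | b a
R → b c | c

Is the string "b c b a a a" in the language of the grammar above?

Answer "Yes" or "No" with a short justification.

No - no valid derivation exists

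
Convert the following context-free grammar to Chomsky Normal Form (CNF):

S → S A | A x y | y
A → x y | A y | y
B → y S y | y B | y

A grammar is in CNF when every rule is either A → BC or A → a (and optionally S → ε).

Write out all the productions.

TX → x; TY → y; S → y; A → y; B → y; S → S A; S → A X0; X0 → TX TY; A → TX TY; A → A TY; B → TY X1; X1 → S TY; B → TY B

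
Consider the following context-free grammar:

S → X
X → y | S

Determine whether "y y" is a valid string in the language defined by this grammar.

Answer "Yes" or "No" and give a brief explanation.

No - no valid derivation exists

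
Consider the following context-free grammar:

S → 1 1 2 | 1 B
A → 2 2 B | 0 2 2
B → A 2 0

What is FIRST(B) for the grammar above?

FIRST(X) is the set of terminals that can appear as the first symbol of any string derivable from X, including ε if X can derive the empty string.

We compute FIRST(B) using the standard algorithm.
FIRST(A) = {0, 2}
FIRST(B) = {0, 2}
FIRST(S) = {1}
Therefore, FIRST(B) = {0, 2}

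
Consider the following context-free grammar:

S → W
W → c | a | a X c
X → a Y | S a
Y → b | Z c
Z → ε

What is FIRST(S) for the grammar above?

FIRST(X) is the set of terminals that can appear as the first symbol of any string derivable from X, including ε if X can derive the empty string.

We compute FIRST(S) using the standard algorithm.
FIRST(S) = {a, c}
FIRST(W) = {a, c}
FIRST(X) = {a, c}
FIRST(Y) = {b, c}
FIRST(Z) = {ε}
Therefore, FIRST(S) = {a, c}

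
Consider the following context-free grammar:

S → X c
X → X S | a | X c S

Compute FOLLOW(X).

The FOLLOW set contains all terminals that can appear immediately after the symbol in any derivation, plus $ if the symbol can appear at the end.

We compute FOLLOW(X) using the standard algorithm.
FOLLOW(S) starts with {$}.
FIRST(S) = {a}
FIRST(X) = {a}
FOLLOW(S) = {$, a, c}
FOLLOW(X) = {a, c}
Therefore, FOLLOW(X) = {a, c}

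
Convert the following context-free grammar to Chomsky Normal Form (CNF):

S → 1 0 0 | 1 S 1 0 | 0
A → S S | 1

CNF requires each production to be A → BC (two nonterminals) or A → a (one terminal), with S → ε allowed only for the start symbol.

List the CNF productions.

T1 → 1; T0 → 0; S → 0; A → 1; S → T1 X0; X0 → T0 T0; S → T1 X1; X1 → S X2; X2 → T1 T0; A → S S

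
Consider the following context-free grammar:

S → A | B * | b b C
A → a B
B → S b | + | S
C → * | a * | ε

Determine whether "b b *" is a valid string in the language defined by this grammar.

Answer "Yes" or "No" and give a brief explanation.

Yes - a valid derivation exists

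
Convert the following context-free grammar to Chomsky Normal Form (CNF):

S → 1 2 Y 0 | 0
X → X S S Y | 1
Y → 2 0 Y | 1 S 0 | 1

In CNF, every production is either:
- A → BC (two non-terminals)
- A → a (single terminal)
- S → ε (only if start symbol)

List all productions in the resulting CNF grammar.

T1 → 1; T2 → 2; T0 → 0; S → 0; X → 1; Y → 1; S → T1 X0; X0 → T2 X1; X1 → Y T0; X → X X2; X2 → S X3; X3 → S Y; Y → T2 X4; X4 → T0 Y; Y → T1 X5; X5 → S T0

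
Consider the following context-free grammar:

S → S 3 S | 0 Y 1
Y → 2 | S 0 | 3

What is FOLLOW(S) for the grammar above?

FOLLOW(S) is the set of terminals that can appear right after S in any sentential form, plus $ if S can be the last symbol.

We compute FOLLOW(S) using the standard algorithm.
FOLLOW(S) starts with {$}.
FIRST(S) = {0}
FIRST(Y) = {0, 2, 3}
FOLLOW(S) = {$, 0, 3}
FOLLOW(Y) = {1}
Therefore, FOLLOW(S) = {$, 0, 3}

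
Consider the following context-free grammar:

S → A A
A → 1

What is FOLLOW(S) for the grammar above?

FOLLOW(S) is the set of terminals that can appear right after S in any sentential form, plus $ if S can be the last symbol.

We compute FOLLOW(S) using the standard algorithm.
FOLLOW(S) starts with {$}.
FIRST(A) = {1}
FIRST(S) = {1}
FOLLOW(A) = {$, 1}
FOLLOW(S) = {$}
Therefore, FOLLOW(S) = {$}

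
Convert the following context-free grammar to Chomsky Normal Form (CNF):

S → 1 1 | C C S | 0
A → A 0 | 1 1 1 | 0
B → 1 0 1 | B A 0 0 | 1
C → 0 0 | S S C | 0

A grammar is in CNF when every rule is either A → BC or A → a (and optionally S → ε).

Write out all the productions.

T1 → 1; S → 0; T0 → 0; A → 0; B → 1; C → 0; S → T1 T1; S → C X0; X0 → C S; A → A T0; A → T1 X1; X1 → T1 T1; B → T1 X2; X2 → T0 T1; B → B X3; X3 → A X4; X4 → T0 T0; C → T0 T0; C → S X5; X5 → S C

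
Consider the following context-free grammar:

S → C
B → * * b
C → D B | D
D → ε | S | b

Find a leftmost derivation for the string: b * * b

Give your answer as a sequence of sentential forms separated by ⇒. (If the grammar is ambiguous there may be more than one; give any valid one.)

S ⇒ C ⇒ D B ⇒ b B ⇒ b * * b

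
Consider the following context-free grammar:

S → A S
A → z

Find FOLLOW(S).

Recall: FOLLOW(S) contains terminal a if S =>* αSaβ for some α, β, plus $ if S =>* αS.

We compute FOLLOW(S) using the standard algorithm.
FOLLOW(S) starts with {$}.
FIRST(A) = {z}
FIRST(S) = {z}
FOLLOW(A) = {z}
FOLLOW(S) = {$}
Therefore, FOLLOW(S) = {$}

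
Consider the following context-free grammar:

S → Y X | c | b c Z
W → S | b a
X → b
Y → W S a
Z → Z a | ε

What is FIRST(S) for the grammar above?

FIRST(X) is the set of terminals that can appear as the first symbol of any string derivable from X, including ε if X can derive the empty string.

We compute FIRST(S) using the standard algorithm.
FIRST(S) = {b, c}
FIRST(W) = {b, c}
FIRST(X) = {b}
FIRST(Y) = {b, c}
FIRST(Z) = {a, ε}
Therefore, FIRST(S) = {b, c}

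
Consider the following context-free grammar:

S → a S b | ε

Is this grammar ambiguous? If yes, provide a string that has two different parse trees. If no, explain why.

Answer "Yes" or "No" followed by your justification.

No - the grammar is unambiguous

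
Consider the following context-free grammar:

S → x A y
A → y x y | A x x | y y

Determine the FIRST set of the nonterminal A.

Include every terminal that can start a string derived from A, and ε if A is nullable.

We compute FIRST(A) using the standard algorithm.
FIRST(A) = {y}
FIRST(S) = {x}
Therefore, FIRST(A) = {y}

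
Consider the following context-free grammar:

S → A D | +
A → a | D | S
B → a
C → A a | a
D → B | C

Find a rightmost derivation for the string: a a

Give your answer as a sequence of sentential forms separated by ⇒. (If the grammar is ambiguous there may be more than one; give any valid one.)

S ⇒ A D ⇒ A B ⇒ A a ⇒ a a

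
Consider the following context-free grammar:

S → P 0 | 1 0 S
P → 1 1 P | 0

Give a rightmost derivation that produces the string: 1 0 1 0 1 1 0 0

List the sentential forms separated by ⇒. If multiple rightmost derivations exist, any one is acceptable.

S ⇒ 1 0 S ⇒ 1 0 1 0 S ⇒ 1 0 1 0 P 0 ⇒ 1 0 1 0 1 1 P 0 ⇒ 1 0 1 0 1 1 0 0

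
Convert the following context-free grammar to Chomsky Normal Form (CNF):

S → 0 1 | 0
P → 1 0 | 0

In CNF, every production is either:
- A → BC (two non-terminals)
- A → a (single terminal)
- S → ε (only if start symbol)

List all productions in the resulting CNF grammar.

T0 → 0; T1 → 1; S → 0; P → 0; S → T0 T1; P → T1 T0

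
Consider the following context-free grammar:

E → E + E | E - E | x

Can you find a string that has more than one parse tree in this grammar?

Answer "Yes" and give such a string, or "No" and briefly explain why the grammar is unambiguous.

Yes - the string 'x - x + x + x - x' has two distinct parse trees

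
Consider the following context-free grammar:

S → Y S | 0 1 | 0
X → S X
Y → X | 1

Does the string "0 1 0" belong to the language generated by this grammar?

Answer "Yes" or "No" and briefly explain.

No - no valid derivation exists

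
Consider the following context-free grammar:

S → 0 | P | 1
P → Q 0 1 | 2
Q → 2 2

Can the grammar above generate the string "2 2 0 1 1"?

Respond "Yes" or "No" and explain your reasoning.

No - no valid derivation exists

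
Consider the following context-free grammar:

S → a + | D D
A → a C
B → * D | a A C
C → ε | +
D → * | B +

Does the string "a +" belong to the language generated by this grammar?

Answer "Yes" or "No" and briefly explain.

Yes - a valid derivation exists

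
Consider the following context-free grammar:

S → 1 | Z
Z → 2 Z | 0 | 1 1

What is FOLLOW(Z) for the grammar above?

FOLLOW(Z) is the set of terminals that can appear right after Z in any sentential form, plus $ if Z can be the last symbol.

We compute FOLLOW(Z) using the standard algorithm.
FOLLOW(S) starts with {$}.
FIRST(S) = {0, 1, 2}
FIRST(Z) = {0, 1, 2}
FOLLOW(S) = {$}
FOLLOW(Z) = {$}
Therefore, FOLLOW(Z) = {$}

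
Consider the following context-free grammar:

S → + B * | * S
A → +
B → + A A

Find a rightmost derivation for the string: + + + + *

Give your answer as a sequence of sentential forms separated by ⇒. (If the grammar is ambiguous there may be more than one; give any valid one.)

S ⇒ + B * ⇒ + + A A * ⇒ + + A + * ⇒ + + + + *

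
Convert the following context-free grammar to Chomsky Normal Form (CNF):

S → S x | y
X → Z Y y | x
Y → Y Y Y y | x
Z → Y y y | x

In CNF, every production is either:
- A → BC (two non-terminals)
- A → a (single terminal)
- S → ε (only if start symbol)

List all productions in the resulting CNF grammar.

TX → x; S → y; TY → y; X → x; Y → x; Z → x; S → S TX; X → Z X0; X0 → Y TY; Y → Y X1; X1 → Y X2; X2 → Y TY; Z → Y X3; X3 → TY TY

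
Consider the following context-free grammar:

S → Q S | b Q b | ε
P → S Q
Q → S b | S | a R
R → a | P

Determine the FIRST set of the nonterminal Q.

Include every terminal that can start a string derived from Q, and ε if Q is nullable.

We compute FIRST(Q) using the standard algorithm.
FIRST(P) = {a, b, ε}
FIRST(Q) = {a, b, ε}
FIRST(R) = {a, b, ε}
FIRST(S) = {a, b, ε}
Therefore, FIRST(Q) = {a, b, ε}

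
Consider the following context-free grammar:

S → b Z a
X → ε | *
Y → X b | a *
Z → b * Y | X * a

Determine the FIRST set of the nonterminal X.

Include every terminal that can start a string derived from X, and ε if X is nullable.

We compute FIRST(X) using the standard algorithm.
FIRST(S) = {b}
FIRST(X) = {*, ε}
FIRST(Y) = {*, a, b}
FIRST(Z) = {*, b}
Therefore, FIRST(X) = {*, ε}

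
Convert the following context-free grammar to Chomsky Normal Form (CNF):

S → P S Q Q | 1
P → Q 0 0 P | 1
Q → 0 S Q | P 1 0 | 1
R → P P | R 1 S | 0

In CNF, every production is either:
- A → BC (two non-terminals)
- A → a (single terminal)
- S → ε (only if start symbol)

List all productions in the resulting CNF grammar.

S → 1; T0 → 0; P → 1; T1 → 1; Q → 1; R → 0; S → P X0; X0 → S X1; X1 → Q Q; P → Q X2; X2 → T0 X3; X3 → T0 P; Q → T0 X4; X4 → S Q; Q → P X5; X5 → T1 T0; R → P P; R → R X6; X6 → T1 S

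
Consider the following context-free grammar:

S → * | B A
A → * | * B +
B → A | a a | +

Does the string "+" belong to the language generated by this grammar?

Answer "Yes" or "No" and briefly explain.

No - no valid derivation exists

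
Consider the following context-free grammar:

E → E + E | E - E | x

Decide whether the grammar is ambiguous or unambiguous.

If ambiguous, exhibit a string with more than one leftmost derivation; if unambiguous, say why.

Ambiguous - the string 'x - x + x - x + x' has two distinct leftmost derivations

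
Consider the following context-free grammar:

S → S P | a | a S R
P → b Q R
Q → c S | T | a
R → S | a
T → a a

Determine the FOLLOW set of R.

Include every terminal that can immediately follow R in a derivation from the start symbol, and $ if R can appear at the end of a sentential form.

We compute FOLLOW(R) using the standard algorithm.
FOLLOW(S) starts with {$}.
FIRST(P) = {b}
FIRST(Q) = {a, c}
FIRST(R) = {a}
FIRST(S) = {a}
FIRST(T) = {a}
FOLLOW(P) = {$, a, b}
FOLLOW(Q) = {a}
FOLLOW(R) = {$, a, b}
FOLLOW(S) = {$, a, b}
FOLLOW(T) = {a}
Therefore, FOLLOW(R) = {$, a, b}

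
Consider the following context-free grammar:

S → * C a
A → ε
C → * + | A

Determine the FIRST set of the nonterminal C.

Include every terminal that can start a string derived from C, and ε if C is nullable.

We compute FIRST(C) using the standard algorithm.
FIRST(A) = {ε}
FIRST(C) = {*, ε}
FIRST(S) = {*}
Therefore, FIRST(C) = {*, ε}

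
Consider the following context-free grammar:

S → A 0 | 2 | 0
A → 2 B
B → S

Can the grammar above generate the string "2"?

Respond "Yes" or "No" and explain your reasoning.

Yes - a valid derivation exists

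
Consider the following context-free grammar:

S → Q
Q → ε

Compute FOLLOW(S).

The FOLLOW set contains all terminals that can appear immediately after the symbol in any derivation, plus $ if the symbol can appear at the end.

We compute FOLLOW(S) using the standard algorithm.
FOLLOW(S) starts with {$}.
FIRST(Q) = {ε}
FIRST(S) = {ε}
FOLLOW(Q) = {$}
FOLLOW(S) = {$}
Therefore, FOLLOW(S) = {$}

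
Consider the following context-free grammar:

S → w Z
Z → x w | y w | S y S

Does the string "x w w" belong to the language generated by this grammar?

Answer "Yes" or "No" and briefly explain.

No - no valid derivation exists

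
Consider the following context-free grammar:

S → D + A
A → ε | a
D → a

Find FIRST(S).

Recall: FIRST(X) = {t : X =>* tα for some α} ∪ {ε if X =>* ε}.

We compute FIRST(S) using the standard algorithm.
FIRST(A) = {a, ε}
FIRST(D) = {a}
FIRST(S) = {a}
Therefore, FIRST(S) = {a}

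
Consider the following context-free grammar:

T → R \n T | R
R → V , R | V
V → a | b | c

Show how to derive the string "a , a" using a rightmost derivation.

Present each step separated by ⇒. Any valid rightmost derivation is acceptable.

T ⇒ R ⇒ V , R ⇒ V , V ⇒ V , a ⇒ a , a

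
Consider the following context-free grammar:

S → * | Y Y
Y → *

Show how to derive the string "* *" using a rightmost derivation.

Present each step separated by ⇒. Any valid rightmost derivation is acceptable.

S ⇒ Y Y ⇒ Y * ⇒ * *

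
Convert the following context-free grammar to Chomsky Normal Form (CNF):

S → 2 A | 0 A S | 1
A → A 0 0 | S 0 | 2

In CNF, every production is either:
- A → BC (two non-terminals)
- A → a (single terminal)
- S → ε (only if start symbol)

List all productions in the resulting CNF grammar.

T2 → 2; T0 → 0; S → 1; A → 2; S → T2 A; S → T0 X0; X0 → A S; A → A X1; X1 → T0 T0; A → S T0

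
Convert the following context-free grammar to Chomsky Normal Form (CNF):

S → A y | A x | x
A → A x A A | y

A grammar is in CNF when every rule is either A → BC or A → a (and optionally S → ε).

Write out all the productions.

TY → y; TX → x; S → x; A → y; S → A TY; S → A TX; A → A X0; X0 → TX X1; X1 → A A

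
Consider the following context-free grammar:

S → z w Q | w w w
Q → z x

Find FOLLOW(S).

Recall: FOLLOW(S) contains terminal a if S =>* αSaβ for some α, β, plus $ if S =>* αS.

We compute FOLLOW(S) using the standard algorithm.
FOLLOW(S) starts with {$}.
FIRST(Q) = {z}
FIRST(S) = {w, z}
FOLLOW(Q) = {$}
FOLLOW(S) = {$}
Therefore, FOLLOW(S) = {$}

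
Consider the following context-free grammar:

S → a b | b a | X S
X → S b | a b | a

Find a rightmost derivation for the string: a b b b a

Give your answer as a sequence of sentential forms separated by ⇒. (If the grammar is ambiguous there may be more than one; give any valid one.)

S ⇒ X S ⇒ X b a ⇒ S b b a ⇒ a b b b a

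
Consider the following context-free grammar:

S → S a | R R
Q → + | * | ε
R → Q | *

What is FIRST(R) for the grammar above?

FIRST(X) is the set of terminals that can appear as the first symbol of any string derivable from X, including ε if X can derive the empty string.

We compute FIRST(R) using the standard algorithm.
FIRST(Q) = {*, +, ε}
FIRST(R) = {*, +, ε}
FIRST(S) = {*, +, a, ε}
Therefore, FIRST(R) = {*, +, ε}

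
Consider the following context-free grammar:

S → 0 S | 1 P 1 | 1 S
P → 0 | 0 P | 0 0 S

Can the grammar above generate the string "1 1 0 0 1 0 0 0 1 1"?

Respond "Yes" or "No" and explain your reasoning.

Yes - a valid derivation exists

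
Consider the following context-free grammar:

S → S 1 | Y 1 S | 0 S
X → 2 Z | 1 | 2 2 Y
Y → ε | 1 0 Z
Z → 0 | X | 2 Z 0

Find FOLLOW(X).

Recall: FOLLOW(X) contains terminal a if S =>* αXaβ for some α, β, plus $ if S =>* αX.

We compute FOLLOW(X) using the standard algorithm.
FOLLOW(S) starts with {$}.
FIRST(S) = {0, 1}
FIRST(X) = {1, 2}
FIRST(Y) = {1, ε}
FIRST(Z) = {0, 1, 2}
FOLLOW(S) = {$, 1}
FOLLOW(X) = {0, 1}
FOLLOW(Y) = {0, 1}
FOLLOW(Z) = {0, 1}
Therefore, FOLLOW(X) = {0, 1}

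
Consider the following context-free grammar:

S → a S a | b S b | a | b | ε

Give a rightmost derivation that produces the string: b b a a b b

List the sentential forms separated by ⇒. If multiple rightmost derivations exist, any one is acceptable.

S ⇒ b S b ⇒ b b S b b ⇒ b b a S a b b ⇒ b b a a b b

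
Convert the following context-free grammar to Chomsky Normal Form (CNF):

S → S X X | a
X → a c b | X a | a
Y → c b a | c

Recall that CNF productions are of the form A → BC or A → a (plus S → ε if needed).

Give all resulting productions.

S → a; TA → a; TC → c; TB → b; X → a; Y → c; S → S X0; X0 → X X; X → TA X1; X1 → TC TB; X → X TA; Y → TC X2; X2 → TB TA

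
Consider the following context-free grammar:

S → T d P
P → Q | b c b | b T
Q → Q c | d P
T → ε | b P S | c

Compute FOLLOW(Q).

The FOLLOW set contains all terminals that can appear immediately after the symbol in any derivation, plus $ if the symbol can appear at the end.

We compute FOLLOW(Q) using the standard algorithm.
FOLLOW(S) starts with {$}.
FIRST(P) = {b, d}
FIRST(Q) = {d}
FIRST(S) = {b, c, d}
FIRST(T) = {b, c, ε}
FOLLOW(P) = {$, b, c, d}
FOLLOW(Q) = {$, b, c, d}
FOLLOW(S) = {$, b, c, d}
FOLLOW(T) = {$, b, c, d}
Therefore, FOLLOW(Q) = {$, b, c, d}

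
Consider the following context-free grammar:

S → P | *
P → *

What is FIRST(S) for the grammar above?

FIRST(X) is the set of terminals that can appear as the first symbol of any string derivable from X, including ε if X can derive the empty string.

We compute FIRST(S) using the standard algorithm.
FIRST(P) = {*}
FIRST(S) = {*}
Therefore, FIRST(S) = {*}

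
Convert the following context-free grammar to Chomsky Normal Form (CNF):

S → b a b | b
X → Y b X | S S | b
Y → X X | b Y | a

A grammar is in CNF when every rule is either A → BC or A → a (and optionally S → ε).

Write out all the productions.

TB → b; TA → a; S → b; X → b; Y → a; S → TB X0; X0 → TA TB; X → Y X1; X1 → TB X; X → S S; Y → X X; Y → TB Y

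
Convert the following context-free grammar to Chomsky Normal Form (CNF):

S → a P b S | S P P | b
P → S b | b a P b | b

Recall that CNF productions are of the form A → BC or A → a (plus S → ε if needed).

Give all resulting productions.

TA → a; TB → b; S → b; P → b; S → TA X0; X0 → P X1; X1 → TB S; S → S X2; X2 → P P; P → S TB; P → TB X3; X3 → TA X4; X4 → P TB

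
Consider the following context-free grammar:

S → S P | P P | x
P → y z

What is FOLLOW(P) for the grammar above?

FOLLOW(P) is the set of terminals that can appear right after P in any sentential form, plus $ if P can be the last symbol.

We compute FOLLOW(P) using the standard algorithm.
FOLLOW(S) starts with {$}.
FIRST(P) = {y}
FIRST(S) = {x, y}
FOLLOW(P) = {$, y}
FOLLOW(S) = {$, y}
Therefore, FOLLOW(P) = {$, y}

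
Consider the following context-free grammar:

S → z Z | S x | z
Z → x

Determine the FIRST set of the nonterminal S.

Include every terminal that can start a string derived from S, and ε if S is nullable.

We compute FIRST(S) using the standard algorithm.
FIRST(S) = {z}
FIRST(Z) = {x}
Therefore, FIRST(S) = {z}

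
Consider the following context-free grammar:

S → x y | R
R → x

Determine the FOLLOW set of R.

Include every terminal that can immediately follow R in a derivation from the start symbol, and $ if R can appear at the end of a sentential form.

We compute FOLLOW(R) using the standard algorithm.
FOLLOW(S) starts with {$}.
FIRST(R) = {x}
FIRST(S) = {x}
FOLLOW(R) = {$}
FOLLOW(S) = {$}
Therefore, FOLLOW(R) = {$}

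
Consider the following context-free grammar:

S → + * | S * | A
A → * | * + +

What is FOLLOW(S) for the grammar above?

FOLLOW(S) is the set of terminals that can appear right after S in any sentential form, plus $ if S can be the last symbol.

We compute FOLLOW(S) using the standard algorithm.
FOLLOW(S) starts with {$}.
FIRST(A) = {*}
FIRST(S) = {*, +}
FOLLOW(A) = {$, *}
FOLLOW(S) = {$, *}
Therefore, FOLLOW(S) = {$, *}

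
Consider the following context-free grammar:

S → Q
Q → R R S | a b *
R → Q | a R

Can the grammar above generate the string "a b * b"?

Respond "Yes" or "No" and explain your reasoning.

No - no valid derivation exists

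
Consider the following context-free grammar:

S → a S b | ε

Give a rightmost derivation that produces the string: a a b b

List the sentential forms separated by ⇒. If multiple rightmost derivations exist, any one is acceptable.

S ⇒ a S b ⇒ a a S b b ⇒ a a b b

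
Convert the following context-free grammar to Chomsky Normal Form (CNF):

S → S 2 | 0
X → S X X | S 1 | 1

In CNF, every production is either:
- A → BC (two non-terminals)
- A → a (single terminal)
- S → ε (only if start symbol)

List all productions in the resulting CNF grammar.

T2 → 2; S → 0; T1 → 1; X → 1; S → S T2; X → S X0; X0 → X X; X → S T1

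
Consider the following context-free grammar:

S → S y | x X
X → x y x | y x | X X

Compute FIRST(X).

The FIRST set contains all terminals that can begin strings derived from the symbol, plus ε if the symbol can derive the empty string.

We compute FIRST(X) using the standard algorithm.
FIRST(S) = {x}
FIRST(X) = {x, y}
Therefore, FIRST(X) = {x, y}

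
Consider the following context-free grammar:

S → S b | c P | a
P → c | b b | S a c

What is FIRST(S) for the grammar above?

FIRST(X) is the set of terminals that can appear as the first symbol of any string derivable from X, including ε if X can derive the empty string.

We compute FIRST(S) using the standard algorithm.
FIRST(P) = {a, b, c}
FIRST(S) = {a, c}
Therefore, FIRST(S) = {a, c}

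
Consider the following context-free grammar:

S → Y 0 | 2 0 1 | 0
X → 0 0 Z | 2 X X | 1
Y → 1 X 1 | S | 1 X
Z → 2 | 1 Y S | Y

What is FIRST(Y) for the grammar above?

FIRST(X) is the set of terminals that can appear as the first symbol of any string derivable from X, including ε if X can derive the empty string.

We compute FIRST(Y) using the standard algorithm.
FIRST(S) = {0, 1, 2}
FIRST(X) = {0, 1, 2}
FIRST(Y) = {0, 1, 2}
FIRST(Z) = {0, 1, 2}
Therefore, FIRST(Y) = {0, 1, 2}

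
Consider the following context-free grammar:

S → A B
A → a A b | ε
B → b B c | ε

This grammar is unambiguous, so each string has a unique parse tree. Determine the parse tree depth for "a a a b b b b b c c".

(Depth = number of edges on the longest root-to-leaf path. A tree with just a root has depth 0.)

5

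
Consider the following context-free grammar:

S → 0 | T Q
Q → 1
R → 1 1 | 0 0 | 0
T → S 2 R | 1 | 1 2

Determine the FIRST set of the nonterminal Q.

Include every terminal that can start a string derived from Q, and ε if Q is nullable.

We compute FIRST(Q) using the standard algorithm.
FIRST(Q) = {1}
FIRST(R) = {0, 1}
FIRST(S) = {0, 1}
FIRST(T) = {0, 1}
Therefore, FIRST(Q) = {1}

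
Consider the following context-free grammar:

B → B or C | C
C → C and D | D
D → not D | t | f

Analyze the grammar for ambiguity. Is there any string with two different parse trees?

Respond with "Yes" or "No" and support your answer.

No - the grammar is unambiguous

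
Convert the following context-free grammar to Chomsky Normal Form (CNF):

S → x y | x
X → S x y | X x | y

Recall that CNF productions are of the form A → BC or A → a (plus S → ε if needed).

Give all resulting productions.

TX → x; TY → y; S → x; X → y; S → TX TY; X → S X0; X0 → TX TY; X → X TX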